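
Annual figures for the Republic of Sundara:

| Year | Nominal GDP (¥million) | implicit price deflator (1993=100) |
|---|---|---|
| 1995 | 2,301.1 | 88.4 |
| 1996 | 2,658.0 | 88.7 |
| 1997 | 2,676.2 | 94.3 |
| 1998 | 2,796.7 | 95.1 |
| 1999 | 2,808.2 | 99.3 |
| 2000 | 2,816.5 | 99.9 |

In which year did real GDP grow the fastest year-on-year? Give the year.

1996

1996: real = 2658.0/0.887 = 2996.62; growth vs 1995 (2603.05) = 15.12%.
1997: real = 2676.2/0.943 = 2837.96; growth vs 1996 (2996.62) = -5.29%.
1998: real = 2796.7/0.951 = 2940.80; growth vs 1997 (2837.96) = 3.62%.
1999: real = 2808.2/0.993 = 2828.00; growth vs 1998 (2940.80) = -3.84%.
2000: real = 2816.5/0.999 = 2819.32; growth vs 1999 (2828.00) = -0.31%.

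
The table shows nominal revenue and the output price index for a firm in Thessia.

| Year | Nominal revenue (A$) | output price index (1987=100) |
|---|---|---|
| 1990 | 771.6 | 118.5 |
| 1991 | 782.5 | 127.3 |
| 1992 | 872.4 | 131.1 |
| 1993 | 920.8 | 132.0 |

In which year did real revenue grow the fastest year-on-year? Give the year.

1992

1991: real = 782.5/1.273 = 614.69; growth vs 1990 (651.14) = -5.60%.
1992: real = 872.4/1.311 = 665.45; growth vs 1991 (614.69) = 8.26%.
1993: real = 920.8/1.320 = 697.58; growth vs 1992 (665.45) = 4.83%.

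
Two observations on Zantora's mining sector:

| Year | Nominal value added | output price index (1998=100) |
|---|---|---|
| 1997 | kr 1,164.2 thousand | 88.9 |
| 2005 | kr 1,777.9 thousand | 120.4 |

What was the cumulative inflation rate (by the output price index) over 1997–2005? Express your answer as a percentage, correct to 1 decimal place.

35.4%

Price-level change = 120.4 / 88.9 − 1 = 0.3543.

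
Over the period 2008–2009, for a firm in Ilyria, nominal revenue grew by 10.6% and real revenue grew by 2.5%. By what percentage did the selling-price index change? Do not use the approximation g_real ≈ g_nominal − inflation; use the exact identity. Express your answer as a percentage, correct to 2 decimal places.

(1 + g_nom) = (1 + g_real)(1 + π), so π = 1.1060 / 1.0250 − 1 = 0.07902.

7.90%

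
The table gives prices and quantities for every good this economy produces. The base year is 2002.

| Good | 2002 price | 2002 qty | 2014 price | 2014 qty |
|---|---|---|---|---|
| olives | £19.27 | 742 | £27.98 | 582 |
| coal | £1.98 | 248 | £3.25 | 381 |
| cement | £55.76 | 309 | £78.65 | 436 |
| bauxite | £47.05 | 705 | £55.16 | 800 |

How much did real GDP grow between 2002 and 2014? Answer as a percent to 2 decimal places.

Real GDP 2002 = Nominal GDP 2002 = 19.27·742 + 1.98·248 + 55.76·309 + 47.05·705 = 65189.47.
Real GDP 2014 (at 2002 prices) = 19.27·582 + 1.98·381 + 55.76·436 + 47.05·800 = 73920.88.
Real growth = 73920.88/65189.47 − 1 = 0.1339.

13.39%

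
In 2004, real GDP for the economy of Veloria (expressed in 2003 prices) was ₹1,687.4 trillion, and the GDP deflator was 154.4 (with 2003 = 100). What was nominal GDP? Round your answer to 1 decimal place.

Nominal GDP = Real × (GDP deflator/100) = 1687.4 × 1.544 = 2605.35.

₹2,605.3 trillion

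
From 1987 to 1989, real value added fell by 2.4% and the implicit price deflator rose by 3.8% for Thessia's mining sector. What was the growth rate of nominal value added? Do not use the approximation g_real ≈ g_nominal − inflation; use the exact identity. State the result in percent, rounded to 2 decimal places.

1.31%

(1 + g_nom) = (1 + g_real)(1 + π) = 0.9760 × 1.0380 = 1.01309.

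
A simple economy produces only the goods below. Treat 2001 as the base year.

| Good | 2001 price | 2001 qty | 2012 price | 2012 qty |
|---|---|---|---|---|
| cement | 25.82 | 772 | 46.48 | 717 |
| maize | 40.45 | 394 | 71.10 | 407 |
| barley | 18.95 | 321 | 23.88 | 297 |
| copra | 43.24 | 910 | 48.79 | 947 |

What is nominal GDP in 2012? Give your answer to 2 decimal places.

115560.35

Nominal GDP 2012 = Σ (p_2012 × q_2012) = 46.48·717 + 71.10·407 + 23.88·297 + 48.79·947 = 115560.35.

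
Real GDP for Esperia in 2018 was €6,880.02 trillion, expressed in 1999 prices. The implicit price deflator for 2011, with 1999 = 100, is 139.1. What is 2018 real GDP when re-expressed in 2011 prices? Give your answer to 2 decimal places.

Real GDP in 2011 prices = Real GDP in 1999 prices × (P_2011/P_1999) = 6880.02 × 1.391 = 9570.11.

€9,570.11 trillion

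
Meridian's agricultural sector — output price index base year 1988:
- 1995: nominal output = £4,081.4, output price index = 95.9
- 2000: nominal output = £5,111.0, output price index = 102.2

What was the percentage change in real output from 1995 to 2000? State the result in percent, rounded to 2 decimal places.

Real output 1995 = 4081.4 / 0.959 = 4255.89.
Real output 2000 = 5111.0 / 1.022 = 5000.98.
Real growth = 5000.98 / 4255.89 − 1 = 0.1751.

17.51%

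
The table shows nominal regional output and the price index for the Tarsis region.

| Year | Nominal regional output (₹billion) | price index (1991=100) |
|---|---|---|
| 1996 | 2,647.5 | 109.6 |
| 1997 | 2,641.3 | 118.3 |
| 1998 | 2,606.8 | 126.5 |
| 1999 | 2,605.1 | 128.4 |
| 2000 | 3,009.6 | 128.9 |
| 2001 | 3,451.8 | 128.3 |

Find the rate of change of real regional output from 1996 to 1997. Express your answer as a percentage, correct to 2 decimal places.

Real regional output 1996 = 2647.5/1.096 = 2415.60.
Real regional output 1997 = 2641.3/1.183 = 2232.71.
Change = 2232.71/2415.60 − 1 = -0.0757.

-7.57%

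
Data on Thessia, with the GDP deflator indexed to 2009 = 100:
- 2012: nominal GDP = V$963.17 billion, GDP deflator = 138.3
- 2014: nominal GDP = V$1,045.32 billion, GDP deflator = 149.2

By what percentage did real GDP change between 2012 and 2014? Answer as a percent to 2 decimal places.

0.60%

Real GDP 2012 = 963.17 / 1.383 = 696.44.
Real GDP 2014 = 1045.32 / 1.492 = 700.62.
Real growth = 700.62 / 696.44 − 1 = 0.0060.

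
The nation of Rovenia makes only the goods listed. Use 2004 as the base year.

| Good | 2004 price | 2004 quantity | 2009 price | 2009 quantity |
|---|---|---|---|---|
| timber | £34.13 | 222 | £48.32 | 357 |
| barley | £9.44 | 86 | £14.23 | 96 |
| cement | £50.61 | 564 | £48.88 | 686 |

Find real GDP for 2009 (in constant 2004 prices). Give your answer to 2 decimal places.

£47809.11

Real GDP 2009 = Σ (p_2004 × q_2009) = 34.13·357 + 9.44·96 + 50.61·686 = 47809.11.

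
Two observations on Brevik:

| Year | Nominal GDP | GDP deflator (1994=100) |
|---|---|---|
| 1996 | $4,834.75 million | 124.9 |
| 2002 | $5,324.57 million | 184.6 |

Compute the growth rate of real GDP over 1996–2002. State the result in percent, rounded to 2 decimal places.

-25.49%

Deflate each year: 1996 → 4834.75/1.249 = 3870.90; 2002 → 5324.57/1.846 = 2884.38.
So real GDP changed by 2884.38/3870.90 − 1 = -0.2549, i.e. -25.49%.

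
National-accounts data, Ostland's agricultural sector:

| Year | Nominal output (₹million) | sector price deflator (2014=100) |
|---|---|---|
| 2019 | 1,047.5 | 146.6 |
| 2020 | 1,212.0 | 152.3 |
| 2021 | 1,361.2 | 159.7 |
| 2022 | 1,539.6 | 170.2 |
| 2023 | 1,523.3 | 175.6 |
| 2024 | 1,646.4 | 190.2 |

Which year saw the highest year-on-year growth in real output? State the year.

2020: real = 1212.0/1.523 = 795.80; growth vs 2019 (714.53) = 11.37%.
2021: real = 1361.2/1.597 = 852.35; growth vs 2020 (795.80) = 7.11%.
2022: real = 1539.6/1.702 = 904.58; growth vs 2021 (852.35) = 6.13%.
2023: real = 1523.3/1.756 = 867.48; growth vs 2022 (904.58) = -4.10%.
2024: real = 1646.4/1.902 = 865.62; growth vs 2023 (867.48) = -0.21%.

2020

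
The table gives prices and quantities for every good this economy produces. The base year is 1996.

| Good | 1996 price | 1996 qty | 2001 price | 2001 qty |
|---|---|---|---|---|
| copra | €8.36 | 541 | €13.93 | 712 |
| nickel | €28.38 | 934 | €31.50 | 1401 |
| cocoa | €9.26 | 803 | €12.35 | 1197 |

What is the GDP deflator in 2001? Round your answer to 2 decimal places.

Nominal GDP 2001 = 13.93·712 + 31.50·1401 + 12.35·1197 = 68832.61.
Real GDP 2001 (at 1996 prices) = 8.36·712 + 28.38·1401 + 9.26·1197 = 56796.92.
Deflator = Nominal/Real × 100 = 68832.61/56796.92 × 100 = 121.191.

121.19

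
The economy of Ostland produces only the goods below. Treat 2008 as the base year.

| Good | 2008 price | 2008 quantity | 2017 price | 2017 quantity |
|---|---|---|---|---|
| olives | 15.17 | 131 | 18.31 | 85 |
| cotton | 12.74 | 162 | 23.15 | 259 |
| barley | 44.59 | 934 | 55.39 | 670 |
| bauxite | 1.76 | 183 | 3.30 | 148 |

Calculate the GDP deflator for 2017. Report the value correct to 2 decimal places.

Nominal GDP 2017 = 18.31·85 + 23.15·259 + 55.39·670 + 3.30·148 = 45151.90.
Real GDP 2017 (at 2008 prices) = 15.17·85 + 12.74·259 + 44.59·670 + 1.76·148 = 34724.89.
Deflator = Nominal/Real × 100 = 45151.90/34724.89 × 100 = 130.027.

130.03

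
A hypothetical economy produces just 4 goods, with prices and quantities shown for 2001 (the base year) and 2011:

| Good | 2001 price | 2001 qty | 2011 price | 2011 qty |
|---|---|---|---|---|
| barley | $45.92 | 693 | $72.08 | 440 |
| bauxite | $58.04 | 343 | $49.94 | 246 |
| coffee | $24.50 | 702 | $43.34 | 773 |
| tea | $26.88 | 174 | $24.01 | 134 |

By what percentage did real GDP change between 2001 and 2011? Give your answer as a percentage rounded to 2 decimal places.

-22.53%

Real GDP 2001 = Nominal GDP 2001 = 45.92·693 + 58.04·343 + 24.50·702 + 26.88·174 = 73606.40.
Real GDP 2011 (at 2001 prices) = 45.92·440 + 58.04·246 + 24.50·773 + 26.88·134 = 57023.06.
Real growth = 57023.06/73606.40 − 1 = -0.2253.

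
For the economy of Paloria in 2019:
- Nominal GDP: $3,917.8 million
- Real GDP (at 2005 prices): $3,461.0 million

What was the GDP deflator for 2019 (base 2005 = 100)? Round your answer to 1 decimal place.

GDP deflator = (Nominal / Real) × 100 = 3917.8 / 3461.0 × 100 = 113.20.

113.2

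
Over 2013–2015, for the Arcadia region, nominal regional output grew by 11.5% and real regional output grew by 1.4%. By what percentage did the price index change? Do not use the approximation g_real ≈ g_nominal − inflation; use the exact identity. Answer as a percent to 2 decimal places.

9.96%

(1 + g_nom) = (1 + g_real)(1 + π), so π = 1.1150 / 1.0140 − 1 = 0.09961.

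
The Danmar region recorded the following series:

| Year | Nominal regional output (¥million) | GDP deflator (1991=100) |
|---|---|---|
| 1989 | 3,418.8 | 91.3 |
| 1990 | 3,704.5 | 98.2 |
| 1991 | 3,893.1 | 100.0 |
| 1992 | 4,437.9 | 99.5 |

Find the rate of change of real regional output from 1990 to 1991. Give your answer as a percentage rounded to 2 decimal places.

3.20%

Real regional output 1990 = 3704.5/0.982 = 3772.40.
Real regional output 1991 = 3893.1/1.000 = 3893.10.
Change = 3893.10/3772.40 − 1 = 0.0320.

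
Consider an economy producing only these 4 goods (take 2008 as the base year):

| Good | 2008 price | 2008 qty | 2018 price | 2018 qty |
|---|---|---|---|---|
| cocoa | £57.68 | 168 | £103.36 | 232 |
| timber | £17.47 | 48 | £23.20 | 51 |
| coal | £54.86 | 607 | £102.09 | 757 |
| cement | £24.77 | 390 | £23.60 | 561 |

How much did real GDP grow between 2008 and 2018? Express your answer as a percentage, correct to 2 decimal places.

Real GDP 2008 = Nominal GDP 2008 = 57.68·168 + 17.47·48 + 54.86·607 + 24.77·390 = 53489.12.
Real GDP 2018 (at 2008 prices) = 57.68·232 + 17.47·51 + 54.86·757 + 24.77·561 = 69697.72.
Real growth = 69697.72/53489.12 − 1 = 0.3030.

30.30%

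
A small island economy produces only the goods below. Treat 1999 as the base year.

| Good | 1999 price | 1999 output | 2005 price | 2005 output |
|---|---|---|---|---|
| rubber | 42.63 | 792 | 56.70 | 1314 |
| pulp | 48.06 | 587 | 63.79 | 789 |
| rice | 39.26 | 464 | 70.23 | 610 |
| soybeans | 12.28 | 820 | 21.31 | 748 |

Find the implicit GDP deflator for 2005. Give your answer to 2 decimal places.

Nominal GDP 2005 = 56.70·1314 + 63.79·789 + 70.23·610 + 21.31·748 = 183614.29.
Real GDP 2005 (at 1999 prices) = 42.63·1314 + 48.06·789 + 39.26·610 + 12.28·748 = 127069.20.
Deflator = Nominal/Real × 100 = 183614.29/127069.20 × 100 = 144.499.

144.50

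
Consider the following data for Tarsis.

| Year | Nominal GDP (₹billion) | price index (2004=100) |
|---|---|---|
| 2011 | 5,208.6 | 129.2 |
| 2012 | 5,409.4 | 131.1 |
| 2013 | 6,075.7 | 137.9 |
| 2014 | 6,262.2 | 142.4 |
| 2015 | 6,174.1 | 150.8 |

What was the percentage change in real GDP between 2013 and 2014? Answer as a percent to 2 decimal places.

Real GDP 2013 = 6075.7/1.379 = 4405.87.
Real GDP 2014 = 6262.2/1.424 = 4397.61.
Change = 4397.61/4405.87 − 1 = -0.0019.

-0.19%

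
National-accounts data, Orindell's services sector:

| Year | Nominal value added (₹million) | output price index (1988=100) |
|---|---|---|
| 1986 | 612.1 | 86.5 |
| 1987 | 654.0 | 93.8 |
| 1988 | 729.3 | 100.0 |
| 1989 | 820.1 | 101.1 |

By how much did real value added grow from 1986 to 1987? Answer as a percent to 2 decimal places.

Real value added 1986 = 612.1/0.865 = 707.63.
Real value added 1987 = 654.0/0.938 = 697.23.
Change = 697.23/707.63 − 1 = -0.0147.

-1.47%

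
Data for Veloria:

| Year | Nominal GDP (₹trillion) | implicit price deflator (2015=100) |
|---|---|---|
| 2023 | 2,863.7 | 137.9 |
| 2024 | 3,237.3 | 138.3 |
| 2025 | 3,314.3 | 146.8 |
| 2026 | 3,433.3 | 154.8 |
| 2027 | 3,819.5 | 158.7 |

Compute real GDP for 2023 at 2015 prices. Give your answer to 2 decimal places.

Real GDP 2023 = 2863.7 / 1.379 = 2076.65.

₹2,076.65 trillion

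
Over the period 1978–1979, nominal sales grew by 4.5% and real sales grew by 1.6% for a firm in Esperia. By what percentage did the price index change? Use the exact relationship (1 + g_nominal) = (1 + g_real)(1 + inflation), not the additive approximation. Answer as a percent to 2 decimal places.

(1 + g_nom) = (1 + g_real)(1 + π), so π = 1.0450 / 1.0160 − 1 = 0.02854.

2.85%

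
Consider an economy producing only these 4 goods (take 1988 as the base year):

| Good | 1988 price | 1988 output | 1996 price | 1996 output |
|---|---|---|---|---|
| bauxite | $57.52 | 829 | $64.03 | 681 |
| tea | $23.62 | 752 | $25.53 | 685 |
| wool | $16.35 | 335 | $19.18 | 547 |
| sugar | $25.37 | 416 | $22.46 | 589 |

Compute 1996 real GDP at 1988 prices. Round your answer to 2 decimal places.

Real GDP 1996 = Σ (p_1988 × q_1996) = 57.52·681 + 23.62·685 + 16.35·547 + 25.37·589 = 79237.20.

$79237.20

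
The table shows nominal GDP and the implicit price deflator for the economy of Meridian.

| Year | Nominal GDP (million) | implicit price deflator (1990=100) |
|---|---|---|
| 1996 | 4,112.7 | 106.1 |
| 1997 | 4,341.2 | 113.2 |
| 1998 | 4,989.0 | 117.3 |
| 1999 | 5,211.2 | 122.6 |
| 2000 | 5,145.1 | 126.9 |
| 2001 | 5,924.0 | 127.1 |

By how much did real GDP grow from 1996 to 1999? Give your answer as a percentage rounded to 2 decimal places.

9.66%

Real GDP 1996 = 4112.7/1.061 = 3876.25.
Real GDP 1999 = 5211.2/1.226 = 4250.57.
Change = 4250.57/3876.25 − 1 = 0.0966.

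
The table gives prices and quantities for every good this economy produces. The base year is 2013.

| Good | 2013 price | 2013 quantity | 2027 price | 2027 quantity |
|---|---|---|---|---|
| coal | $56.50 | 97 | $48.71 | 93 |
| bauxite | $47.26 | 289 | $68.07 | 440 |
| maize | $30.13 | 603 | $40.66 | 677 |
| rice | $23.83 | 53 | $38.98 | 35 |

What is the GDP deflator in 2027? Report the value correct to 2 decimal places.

134.03

Nominal GDP 2027 = 48.71·93 + 68.07·440 + 40.66·677 + 38.98·35 = 63371.95.
Real GDP 2027 (at 2013 prices) = 56.50·93 + 47.26·440 + 30.13·677 + 23.83·35 = 47280.96.
Deflator = Nominal/Real × 100 = 63371.95/47280.96 × 100 = 134.033.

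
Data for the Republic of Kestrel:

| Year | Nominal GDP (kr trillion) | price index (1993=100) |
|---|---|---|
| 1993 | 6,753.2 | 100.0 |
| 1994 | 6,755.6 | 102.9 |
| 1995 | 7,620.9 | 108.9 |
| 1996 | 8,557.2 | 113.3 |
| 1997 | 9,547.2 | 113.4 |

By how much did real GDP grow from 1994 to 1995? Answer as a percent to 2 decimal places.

6.59%

Real GDP 1994 = 6755.6/1.029 = 6565.21.
Real GDP 1995 = 7620.9/1.089 = 6998.07.
Change = 6998.07/6565.21 − 1 = 0.0659.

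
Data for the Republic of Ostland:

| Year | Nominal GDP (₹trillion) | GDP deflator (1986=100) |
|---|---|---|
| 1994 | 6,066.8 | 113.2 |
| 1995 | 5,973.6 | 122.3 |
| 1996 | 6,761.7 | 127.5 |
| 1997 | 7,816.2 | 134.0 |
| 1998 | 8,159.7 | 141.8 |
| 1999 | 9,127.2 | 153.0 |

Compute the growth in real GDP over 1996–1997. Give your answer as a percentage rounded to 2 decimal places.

9.99%

Real GDP 1996 = 6761.7/1.275 = 5303.29.
Real GDP 1997 = 7816.2/1.340 = 5832.99.
Change = 5832.99/5303.29 − 1 = 0.0999.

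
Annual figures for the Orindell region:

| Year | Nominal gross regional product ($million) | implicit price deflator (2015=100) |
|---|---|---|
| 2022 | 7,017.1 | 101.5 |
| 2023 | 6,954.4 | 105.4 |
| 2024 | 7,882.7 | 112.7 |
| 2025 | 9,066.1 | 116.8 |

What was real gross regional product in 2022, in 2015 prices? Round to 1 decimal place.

Real gross regional product 2022 = 7017.1 / 1.015 = 6913.40.

$6,913.4 million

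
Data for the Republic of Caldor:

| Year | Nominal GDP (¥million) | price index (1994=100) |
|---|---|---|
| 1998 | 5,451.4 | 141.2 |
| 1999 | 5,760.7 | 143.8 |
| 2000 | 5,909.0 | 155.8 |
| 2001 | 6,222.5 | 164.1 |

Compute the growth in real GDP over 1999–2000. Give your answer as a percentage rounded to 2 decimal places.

Real GDP 1999 = 5760.7/1.438 = 4006.05.
Real GDP 2000 = 5909.0/1.558 = 3792.68.
Change = 3792.68/4006.05 − 1 = -0.0533.

-5.33%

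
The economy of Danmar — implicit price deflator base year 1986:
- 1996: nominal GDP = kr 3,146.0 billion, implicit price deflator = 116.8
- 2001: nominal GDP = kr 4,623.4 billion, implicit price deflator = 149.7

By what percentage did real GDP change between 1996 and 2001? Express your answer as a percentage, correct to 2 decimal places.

Real GDP 1996 = 3146.0 / 1.168 = 2693.49.
Real GDP 2001 = 4623.4 / 1.497 = 3088.44.
Real growth = 3088.44 / 2693.49 − 1 = 0.1466.

14.66%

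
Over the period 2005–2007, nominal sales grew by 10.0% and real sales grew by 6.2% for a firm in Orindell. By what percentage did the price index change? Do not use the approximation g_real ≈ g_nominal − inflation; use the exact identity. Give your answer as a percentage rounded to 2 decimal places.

3.58%

(1 + g_nom) = (1 + g_real)(1 + π), so π = 1.1000 / 1.0620 − 1 = 0.03578.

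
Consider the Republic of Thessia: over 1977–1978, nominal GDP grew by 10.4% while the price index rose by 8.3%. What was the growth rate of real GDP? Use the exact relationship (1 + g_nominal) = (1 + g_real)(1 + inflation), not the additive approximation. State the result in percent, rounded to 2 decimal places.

(1 + g_nom) = (1 + g_real)(1 + π), so g_real = 1.1040 / 1.0830 − 1 = 0.01939.

1.94%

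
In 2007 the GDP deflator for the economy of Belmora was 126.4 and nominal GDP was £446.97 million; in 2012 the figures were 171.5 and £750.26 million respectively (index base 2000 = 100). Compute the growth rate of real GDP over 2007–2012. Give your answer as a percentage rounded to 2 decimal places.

23.71%

Real GDP 2007 = 446.97 / 1.264 = 353.62.
Real GDP 2012 = 750.26 / 1.715 = 437.47.
Real growth = 437.47 / 353.62 − 1 = 0.2371.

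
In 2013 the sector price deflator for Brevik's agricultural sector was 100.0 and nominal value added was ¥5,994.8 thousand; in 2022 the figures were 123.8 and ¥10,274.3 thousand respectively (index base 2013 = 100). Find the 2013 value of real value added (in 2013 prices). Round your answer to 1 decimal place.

¥5,994.8 thousand

Real value added = Nominal / (sector price deflator/100) = 5994.8 / 1.000 = 5994.80.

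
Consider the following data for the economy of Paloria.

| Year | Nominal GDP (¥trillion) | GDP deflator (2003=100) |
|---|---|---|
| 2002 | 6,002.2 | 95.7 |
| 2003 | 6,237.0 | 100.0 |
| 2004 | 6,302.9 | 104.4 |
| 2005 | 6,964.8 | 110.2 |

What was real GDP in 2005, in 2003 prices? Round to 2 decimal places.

¥6,320.15 trillion

Real GDP 2005 = 6964.8 / 1.102 = 6320.15.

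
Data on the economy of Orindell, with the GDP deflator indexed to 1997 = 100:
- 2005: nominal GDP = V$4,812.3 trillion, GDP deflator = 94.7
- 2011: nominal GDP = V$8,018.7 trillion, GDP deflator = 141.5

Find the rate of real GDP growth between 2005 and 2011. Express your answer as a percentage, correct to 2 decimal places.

Real GDP 2005 = 4812.3 / 0.947 = 5081.63.
Real GDP 2011 = 8018.7 / 1.415 = 5666.93.
Real growth = 5666.93 / 5081.63 − 1 = 0.1152.

11.52%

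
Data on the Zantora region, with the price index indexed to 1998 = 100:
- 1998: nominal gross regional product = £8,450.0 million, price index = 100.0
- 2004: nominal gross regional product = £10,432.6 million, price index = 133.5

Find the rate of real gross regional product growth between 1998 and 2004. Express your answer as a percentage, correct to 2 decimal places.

-7.52%

Deflate each year: 1998 → 8450.0/1.000 = 8450.00; 2004 → 10432.6/1.335 = 7814.68.
So real gross regional product changed by 7814.68/8450.00 − 1 = -0.0752, i.e. -7.52%.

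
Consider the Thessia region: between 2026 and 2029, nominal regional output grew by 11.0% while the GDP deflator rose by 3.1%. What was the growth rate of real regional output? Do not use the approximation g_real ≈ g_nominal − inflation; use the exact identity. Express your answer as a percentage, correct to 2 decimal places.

7.66%

(1 + g_nom) = (1 + g_real)(1 + π), so g_real = 1.1100 / 1.0310 − 1 = 0.07662.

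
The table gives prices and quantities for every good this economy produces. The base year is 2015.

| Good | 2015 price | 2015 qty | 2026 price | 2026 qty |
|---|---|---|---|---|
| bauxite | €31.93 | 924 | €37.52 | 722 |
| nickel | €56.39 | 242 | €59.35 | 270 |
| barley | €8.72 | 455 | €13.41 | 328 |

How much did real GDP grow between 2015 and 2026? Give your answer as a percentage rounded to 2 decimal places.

Real GDP 2015 = Nominal GDP 2015 = 31.93·924 + 56.39·242 + 8.72·455 = 47117.30.
Real GDP 2026 (at 2015 prices) = 31.93·722 + 56.39·270 + 8.72·328 = 41138.92.
Real growth = 41138.92/47117.30 − 1 = -0.1269.

-12.69%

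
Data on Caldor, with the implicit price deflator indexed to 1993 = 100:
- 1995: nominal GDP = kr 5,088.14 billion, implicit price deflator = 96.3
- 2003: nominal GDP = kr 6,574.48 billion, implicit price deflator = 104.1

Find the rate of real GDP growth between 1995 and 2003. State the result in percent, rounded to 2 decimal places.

19.53%

Real GDP 1995 = 5088.14 / 0.963 = 5283.63.
Real GDP 2003 = 6574.48 / 1.041 = 6315.54.
Real growth = 6315.54 / 5283.63 − 1 = 0.1953.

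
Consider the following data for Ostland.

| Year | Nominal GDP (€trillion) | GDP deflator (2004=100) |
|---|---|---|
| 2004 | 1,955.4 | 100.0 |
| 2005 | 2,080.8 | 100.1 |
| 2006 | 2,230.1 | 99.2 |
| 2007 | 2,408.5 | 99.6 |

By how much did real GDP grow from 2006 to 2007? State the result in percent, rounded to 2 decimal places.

Real GDP 2006 = 2230.1/0.992 = 2248.08.
Real GDP 2007 = 2408.5/0.996 = 2418.17.
Change = 2418.17/2248.08 − 1 = 0.0757.

7.57%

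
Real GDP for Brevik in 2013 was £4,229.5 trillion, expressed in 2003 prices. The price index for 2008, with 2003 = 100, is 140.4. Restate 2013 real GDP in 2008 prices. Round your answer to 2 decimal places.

£5,938.22 trillion

Real GDP in 2008 prices = Real GDP in 2003 prices × (P_2008/P_2003) = 4229.5 × 1.404 = 5938.22.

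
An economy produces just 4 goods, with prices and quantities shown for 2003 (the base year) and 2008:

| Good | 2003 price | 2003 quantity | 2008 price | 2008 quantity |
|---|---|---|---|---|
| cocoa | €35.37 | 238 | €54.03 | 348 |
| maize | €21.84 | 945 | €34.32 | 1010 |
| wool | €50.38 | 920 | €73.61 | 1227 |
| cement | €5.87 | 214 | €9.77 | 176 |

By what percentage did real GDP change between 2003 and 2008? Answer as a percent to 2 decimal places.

26.81%

Real GDP 2003 = Nominal GDP 2003 = 35.37·238 + 21.84·945 + 50.38·920 + 5.87·214 = 76662.64.
Real GDP 2008 (at 2003 prices) = 35.37·348 + 21.84·1010 + 50.38·1227 + 5.87·176 = 97216.54.
Real growth = 97216.54/76662.64 − 1 = 0.2681.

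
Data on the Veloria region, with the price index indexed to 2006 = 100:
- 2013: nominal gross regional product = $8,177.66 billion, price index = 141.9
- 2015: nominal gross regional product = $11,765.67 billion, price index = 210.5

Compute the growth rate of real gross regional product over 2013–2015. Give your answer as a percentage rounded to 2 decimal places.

Real gross regional product 2013 = 8177.66 / 1.419 = 5762.97.
Real gross regional product 2015 = 11765.67 / 2.105 = 5589.39.
Real growth = 5589.39 / 5762.97 − 1 = -0.0301.

-3.01%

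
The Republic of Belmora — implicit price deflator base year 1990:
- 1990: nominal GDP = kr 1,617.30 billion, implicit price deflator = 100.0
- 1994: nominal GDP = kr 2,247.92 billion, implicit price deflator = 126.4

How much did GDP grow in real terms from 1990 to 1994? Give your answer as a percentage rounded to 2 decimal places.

Deflate each year: 1990 → 1617.30/1.000 = 1617.30; 1994 → 2247.92/1.264 = 1778.42.
So real GDP changed by 1778.42/1617.30 − 1 = 0.0996, i.e. 9.96%.

9.96%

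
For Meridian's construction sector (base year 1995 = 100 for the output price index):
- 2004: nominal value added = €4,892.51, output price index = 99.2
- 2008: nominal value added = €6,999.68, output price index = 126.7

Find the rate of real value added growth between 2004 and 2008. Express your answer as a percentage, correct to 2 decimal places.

12.02%

Real value added 2004 = 4892.51 / 0.992 = 4931.97.
Real value added 2008 = 6999.68 / 1.267 = 5524.61.
Real growth = 5524.61 / 4931.97 − 1 = 0.1202.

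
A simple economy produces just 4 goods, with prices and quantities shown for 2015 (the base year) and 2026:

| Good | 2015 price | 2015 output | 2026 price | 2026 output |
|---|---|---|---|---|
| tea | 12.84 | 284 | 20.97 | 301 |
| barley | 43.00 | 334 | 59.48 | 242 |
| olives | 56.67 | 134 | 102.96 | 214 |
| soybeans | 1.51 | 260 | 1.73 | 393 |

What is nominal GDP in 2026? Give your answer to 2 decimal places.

43419.46

Nominal GDP 2026 = Σ (p_2026 × q_2026) = 20.97·301 + 59.48·242 + 102.96·214 + 1.73·393 = 43419.46.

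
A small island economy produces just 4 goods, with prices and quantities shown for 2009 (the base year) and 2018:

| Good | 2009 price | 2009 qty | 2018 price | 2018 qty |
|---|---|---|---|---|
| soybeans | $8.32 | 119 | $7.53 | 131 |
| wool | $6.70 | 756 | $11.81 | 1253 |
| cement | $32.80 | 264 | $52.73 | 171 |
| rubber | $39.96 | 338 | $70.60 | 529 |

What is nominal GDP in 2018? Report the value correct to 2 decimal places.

Nominal GDP 2018 = Σ (p_2018 × q_2018) = 7.53·131 + 11.81·1253 + 52.73·171 + 70.60·529 = 62148.59.

$62148.59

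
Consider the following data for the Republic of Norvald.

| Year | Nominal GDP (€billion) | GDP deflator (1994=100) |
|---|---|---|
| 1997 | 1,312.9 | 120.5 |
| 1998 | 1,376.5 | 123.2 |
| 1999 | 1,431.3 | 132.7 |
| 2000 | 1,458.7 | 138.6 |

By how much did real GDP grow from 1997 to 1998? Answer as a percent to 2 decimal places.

Real GDP 1997 = 1312.9/1.205 = 1089.54.
Real GDP 1998 = 1376.5/1.232 = 1117.29.
Change = 1117.29/1089.54 − 1 = 0.0255.

2.55%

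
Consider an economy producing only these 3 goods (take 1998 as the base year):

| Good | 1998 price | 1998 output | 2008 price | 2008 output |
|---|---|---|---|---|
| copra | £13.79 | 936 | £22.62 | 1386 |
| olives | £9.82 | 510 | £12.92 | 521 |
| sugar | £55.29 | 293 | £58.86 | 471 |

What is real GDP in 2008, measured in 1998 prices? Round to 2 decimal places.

£50270.75

Real GDP 2008 = Σ (p_1998 × q_2008) = 13.79·1386 + 9.82·521 + 55.29·471 = 50270.75.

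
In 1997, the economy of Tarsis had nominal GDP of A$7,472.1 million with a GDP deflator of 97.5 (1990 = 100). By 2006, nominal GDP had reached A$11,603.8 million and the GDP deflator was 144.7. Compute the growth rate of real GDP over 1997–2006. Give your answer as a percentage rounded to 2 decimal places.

4.64%

Deflate each year: 1997 → 7472.1/0.975 = 7663.69; 2006 → 11603.8/1.447 = 8019.21.
So real GDP changed by 8019.21/7663.69 − 1 = 0.0464, i.e. 4.64%.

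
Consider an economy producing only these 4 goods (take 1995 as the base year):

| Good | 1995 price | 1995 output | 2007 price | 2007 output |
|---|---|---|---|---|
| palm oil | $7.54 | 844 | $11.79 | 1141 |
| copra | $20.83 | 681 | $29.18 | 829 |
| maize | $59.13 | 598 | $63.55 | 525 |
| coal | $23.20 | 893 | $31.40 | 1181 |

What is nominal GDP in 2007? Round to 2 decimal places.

$108089.76

Nominal GDP 2007 = Σ (p_2007 × q_2007) = 11.79·1141 + 29.18·829 + 63.55·525 + 31.40·1181 = 108089.76.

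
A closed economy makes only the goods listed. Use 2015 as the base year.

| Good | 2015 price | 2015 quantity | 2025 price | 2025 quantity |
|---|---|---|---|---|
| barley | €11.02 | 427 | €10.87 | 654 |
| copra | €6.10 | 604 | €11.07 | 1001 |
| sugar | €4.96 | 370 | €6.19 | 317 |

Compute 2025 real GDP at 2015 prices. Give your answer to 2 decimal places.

€14885.50

Real GDP 2025 = Σ (p_2015 × q_2025) = 11.02·654 + 6.10·1001 + 4.96·317 = 14885.50.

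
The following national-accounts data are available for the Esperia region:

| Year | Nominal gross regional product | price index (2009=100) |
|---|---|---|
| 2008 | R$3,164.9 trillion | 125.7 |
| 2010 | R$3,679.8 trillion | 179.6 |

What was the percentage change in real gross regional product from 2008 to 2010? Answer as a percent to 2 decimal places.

-18.62%

Deflate each year: 2008 → 3164.9/1.257 = 2517.82; 2010 → 3679.8/1.796 = 2048.89.
So real gross regional product changed by 2048.89/2517.82 − 1 = -0.1862, i.e. -18.62%.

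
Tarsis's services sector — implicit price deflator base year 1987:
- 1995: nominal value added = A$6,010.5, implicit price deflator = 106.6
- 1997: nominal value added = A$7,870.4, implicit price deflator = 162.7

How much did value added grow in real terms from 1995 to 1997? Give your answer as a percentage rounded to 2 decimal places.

Deflate each year: 1995 → 6010.5/1.066 = 5638.37; 1997 → 7870.4/1.627 = 4837.37.
So real value added changed by 4837.37/5638.37 − 1 = -0.1421, i.e. -14.21%.

-14.21%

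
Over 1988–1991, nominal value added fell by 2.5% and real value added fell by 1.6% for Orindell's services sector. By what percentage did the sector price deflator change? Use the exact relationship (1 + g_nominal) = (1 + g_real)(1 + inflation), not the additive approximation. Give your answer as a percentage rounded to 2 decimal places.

-0.91%

(1 + g_nom) = (1 + g_real)(1 + π), so π = 0.9750 / 0.9840 − 1 = -0.00915.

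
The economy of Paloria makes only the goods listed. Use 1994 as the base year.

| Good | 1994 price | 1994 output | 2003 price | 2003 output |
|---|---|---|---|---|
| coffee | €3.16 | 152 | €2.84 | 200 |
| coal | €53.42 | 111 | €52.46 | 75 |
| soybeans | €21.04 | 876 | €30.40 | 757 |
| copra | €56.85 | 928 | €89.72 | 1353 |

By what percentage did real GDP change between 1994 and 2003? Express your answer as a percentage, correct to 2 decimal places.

25.63%

Real GDP 1994 = Nominal GDP 1994 = 3.16·152 + 53.42·111 + 21.04·876 + 56.85·928 = 77597.78.
Real GDP 2003 (at 1994 prices) = 3.16·200 + 53.42·75 + 21.04·757 + 56.85·1353 = 97483.83.
Real growth = 97483.83/77597.78 − 1 = 0.2563.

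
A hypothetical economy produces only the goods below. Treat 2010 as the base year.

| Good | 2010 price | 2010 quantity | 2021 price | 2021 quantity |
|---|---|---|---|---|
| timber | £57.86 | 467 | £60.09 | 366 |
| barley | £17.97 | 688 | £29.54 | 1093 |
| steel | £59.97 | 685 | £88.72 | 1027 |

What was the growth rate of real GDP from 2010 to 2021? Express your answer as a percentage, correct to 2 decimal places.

Real GDP 2010 = Nominal GDP 2010 = 57.86·467 + 17.97·688 + 59.97·685 = 80463.43.
Real GDP 2021 (at 2010 prices) = 57.86·366 + 17.97·1093 + 59.97·1027 = 102407.16.
Real growth = 102407.16/80463.43 − 1 = 0.2727.

27.27%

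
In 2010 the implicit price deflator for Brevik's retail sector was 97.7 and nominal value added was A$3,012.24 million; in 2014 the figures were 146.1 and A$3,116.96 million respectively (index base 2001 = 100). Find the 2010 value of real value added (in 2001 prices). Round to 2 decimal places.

A$3,083.15 million

Real value added = Nominal / (implicit price deflator/100) = 3012.24 / 0.977 = 3083.15.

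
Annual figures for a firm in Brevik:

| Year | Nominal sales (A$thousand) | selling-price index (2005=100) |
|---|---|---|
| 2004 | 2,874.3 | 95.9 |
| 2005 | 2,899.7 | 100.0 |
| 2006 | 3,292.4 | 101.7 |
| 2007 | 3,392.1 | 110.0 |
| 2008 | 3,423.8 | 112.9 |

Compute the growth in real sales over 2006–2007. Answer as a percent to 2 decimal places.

-4.75%

Real sales 2006 = 3292.4/1.017 = 3237.36.
Real sales 2007 = 3392.1/1.100 = 3083.73.
Change = 3083.73/3237.36 − 1 = -0.0475.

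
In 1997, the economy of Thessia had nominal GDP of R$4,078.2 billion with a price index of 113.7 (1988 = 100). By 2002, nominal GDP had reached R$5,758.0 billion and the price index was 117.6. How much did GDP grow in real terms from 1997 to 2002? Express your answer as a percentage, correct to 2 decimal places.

36.51%

Deflate each year: 1997 → 4078.2/1.137 = 3586.81; 2002 → 5758.0/1.176 = 4896.26.
So real GDP changed by 4896.26/3586.81 − 1 = 0.3651, i.e. 36.51%.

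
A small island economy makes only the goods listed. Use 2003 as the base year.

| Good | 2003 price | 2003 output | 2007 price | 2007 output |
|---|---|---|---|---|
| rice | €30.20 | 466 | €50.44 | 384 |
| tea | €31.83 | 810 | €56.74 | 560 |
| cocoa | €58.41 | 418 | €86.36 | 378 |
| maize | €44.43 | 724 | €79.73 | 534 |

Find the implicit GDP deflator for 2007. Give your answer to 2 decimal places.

167.98

Nominal GDP 2007 = 50.44·384 + 56.74·560 + 86.36·378 + 79.73·534 = 126363.26.
Real GDP 2007 (at 2003 prices) = 30.20·384 + 31.83·560 + 58.41·378 + 44.43·534 = 75226.20.
Deflator = Nominal/Real × 100 = 126363.26/75226.20 × 100 = 167.978.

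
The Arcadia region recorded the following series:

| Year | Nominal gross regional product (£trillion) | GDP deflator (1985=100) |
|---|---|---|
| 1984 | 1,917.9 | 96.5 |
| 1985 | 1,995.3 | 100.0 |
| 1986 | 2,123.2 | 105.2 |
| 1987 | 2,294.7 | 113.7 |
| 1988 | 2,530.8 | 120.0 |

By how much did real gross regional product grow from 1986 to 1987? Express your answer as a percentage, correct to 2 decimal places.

0.00%

Real gross regional product 1986 = 2123.2/1.052 = 2018.25.
Real gross regional product 1987 = 2294.7/1.137 = 2018.21.
Change = 2018.21/2018.25 − 1 = 0.0000.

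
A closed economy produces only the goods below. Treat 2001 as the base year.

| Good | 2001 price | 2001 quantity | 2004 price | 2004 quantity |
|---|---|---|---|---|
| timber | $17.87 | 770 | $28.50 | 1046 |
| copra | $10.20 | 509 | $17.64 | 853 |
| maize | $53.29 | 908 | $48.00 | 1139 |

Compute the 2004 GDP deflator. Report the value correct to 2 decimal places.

Nominal GDP 2004 = 28.50·1046 + 17.64·853 + 48.00·1139 = 99529.92.
Real GDP 2004 (at 2001 prices) = 17.87·1046 + 10.20·853 + 53.29·1139 = 88089.93.
Deflator = Nominal/Real × 100 = 99529.92/88089.93 × 100 = 112.987.

112.99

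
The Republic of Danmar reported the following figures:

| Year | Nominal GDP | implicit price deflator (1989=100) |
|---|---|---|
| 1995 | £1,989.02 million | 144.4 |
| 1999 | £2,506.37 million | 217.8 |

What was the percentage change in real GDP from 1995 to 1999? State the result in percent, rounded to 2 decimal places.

Real GDP 1995 = 1989.02 / 1.444 = 1377.44.
Real GDP 1999 = 2506.37 / 2.178 = 1150.77.
Real growth = 1150.77 / 1377.44 − 1 = -0.1646.

-16.46%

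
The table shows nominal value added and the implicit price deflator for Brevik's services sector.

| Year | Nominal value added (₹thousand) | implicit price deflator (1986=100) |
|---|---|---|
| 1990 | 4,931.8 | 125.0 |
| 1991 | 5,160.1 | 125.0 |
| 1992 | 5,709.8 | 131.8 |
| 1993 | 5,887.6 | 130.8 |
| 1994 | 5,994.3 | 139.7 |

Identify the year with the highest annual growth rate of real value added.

1991: real = 5160.1/1.250 = 4128.08; growth vs 1990 (3945.44) = 4.63%.
1992: real = 5709.8/1.318 = 4332.17; growth vs 1991 (4128.08) = 4.94%.
1993: real = 5887.6/1.308 = 4501.22; growth vs 1992 (4332.17) = 3.90%.
1994: real = 5994.3/1.397 = 4290.84; growth vs 1993 (4501.22) = -4.67%.

1992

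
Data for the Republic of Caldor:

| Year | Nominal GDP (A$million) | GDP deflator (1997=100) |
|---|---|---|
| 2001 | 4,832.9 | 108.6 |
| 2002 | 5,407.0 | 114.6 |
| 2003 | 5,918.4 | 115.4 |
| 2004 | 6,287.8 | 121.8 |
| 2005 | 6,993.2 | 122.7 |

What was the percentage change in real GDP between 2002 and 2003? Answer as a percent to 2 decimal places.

8.70%

Real GDP 2002 = 5407.0/1.146 = 4718.15.
Real GDP 2003 = 5918.4/1.154 = 5128.60.
Change = 5128.60/4718.15 − 1 = 0.0870.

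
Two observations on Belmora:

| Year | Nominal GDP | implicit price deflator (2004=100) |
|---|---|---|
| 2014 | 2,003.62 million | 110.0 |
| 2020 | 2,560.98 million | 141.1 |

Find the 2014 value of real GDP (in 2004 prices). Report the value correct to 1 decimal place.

Real GDP = Nominal / (implicit price deflator/100) = 2003.62 / 1.100 = 1821.47.

1,821.5 million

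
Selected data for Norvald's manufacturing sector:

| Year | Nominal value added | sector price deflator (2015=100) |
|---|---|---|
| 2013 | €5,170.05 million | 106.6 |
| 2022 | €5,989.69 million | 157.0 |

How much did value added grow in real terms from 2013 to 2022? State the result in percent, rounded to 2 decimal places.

Deflate each year: 2013 → 5170.05/1.066 = 4849.95; 2022 → 5989.69/1.570 = 3815.09.
So real value added changed by 3815.09/4849.95 − 1 = -0.2134, i.e. -21.34%.

-21.34%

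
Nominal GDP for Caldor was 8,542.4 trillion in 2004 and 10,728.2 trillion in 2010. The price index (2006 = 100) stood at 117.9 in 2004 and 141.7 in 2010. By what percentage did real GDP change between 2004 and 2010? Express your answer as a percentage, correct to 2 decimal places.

4.49%

Real GDP 2004 = 8542.4 / 1.179 = 7245.46.
Real GDP 2010 = 10728.2 / 1.417 = 7571.07.
Real growth = 7571.07 / 7245.46 − 1 = 0.0449.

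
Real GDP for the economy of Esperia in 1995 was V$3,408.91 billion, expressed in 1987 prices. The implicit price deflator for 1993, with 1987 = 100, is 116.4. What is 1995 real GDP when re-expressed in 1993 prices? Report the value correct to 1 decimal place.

V$3,968.0 billion

Real GDP in 1993 prices = Real GDP in 1987 prices × (P_1993/P_1987) = 3408.91 × 1.164 = 3967.97.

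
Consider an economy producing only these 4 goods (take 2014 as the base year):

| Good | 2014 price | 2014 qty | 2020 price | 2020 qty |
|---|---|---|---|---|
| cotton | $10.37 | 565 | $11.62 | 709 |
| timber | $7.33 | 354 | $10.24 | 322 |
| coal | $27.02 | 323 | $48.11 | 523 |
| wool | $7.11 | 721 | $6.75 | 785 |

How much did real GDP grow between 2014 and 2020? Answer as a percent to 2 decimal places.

31.91%

Real GDP 2014 = Nominal GDP 2014 = 10.37·565 + 7.33·354 + 27.02·323 + 7.11·721 = 22307.64.
Real GDP 2020 (at 2014 prices) = 10.37·709 + 7.33·322 + 27.02·523 + 7.11·785 = 29425.40.
Real growth = 29425.40/22307.64 − 1 = 0.3191.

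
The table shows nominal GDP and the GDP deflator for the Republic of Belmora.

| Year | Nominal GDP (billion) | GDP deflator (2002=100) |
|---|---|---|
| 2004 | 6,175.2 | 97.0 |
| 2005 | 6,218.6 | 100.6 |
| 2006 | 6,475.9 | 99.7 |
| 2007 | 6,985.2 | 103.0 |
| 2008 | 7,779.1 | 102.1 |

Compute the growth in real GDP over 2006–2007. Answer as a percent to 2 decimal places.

Real GDP 2006 = 6475.9/0.997 = 6495.39.
Real GDP 2007 = 6985.2/1.030 = 6781.75.
Change = 6781.75/6495.39 − 1 = 0.0441.

4.41%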